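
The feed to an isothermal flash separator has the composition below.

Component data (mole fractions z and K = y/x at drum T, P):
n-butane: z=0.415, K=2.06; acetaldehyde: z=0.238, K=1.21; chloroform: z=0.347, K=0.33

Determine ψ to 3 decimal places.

Iterate (Newton) starting at ψ = 0.69:
  ψ = 0.690: g = -0.1347, g' = -0.702 → ψ = 0.498
  ψ = 0.498: g = -0.0159, g' = -0.559 → ψ = 0.470
Converged at ψ = 0.470.

ψ = 0.470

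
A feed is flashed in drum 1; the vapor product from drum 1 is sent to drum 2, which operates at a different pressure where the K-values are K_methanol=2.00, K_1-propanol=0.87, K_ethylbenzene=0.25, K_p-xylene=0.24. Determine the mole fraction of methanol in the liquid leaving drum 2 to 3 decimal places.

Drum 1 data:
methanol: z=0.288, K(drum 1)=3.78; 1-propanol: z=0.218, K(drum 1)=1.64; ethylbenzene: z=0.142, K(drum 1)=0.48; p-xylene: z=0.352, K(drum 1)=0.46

Drum 1:
Material balance + equilibrium reduce to Σ zᵢ(Kᵢ−1)/(1+ψ₁(Kᵢ−1)) = 0.
Feasibility: ΣzᵢKᵢ = 1.676, Σzᵢ/Kᵢ = 1.270 — both > 1, two phases present.
Newton iteration, ψ₁⁰ = 0.5:
  ψ₁ = 0.500: g = 0.0805, g' = -0.704 → ψ₁ = 0.614
  ψ₁ = 0.614: g = 0.0028, g' = -0.662 → ψ₁ = 0.619
Converged at ψ₁ = 0.619.
Drum-1 compositions:
  methanol: x = 0.106, y = 0.400
  1-propanol: x = 0.156, y = 0.256
  ethylbenzene: x = 0.209, y = 0.100
  p-xylene: x = 0.529, y = 0.243
Drum-2 feed = drum-1 vapor: z₂ = (0.4002, 0.2561, 0.1005, 0.2432).
Drum 2:
Material balance + equilibrium reduce to Σ zᵢ(Kᵢ−1)/(1+ψ₂(Kᵢ−1)) = 0.
Feasibility: ΣzᵢKᵢ = 1.107, Σzᵢ/Kᵢ = 1.910 — both > 1, two phases present.
Iterate (Newton) starting at ψ₂ = 0.55:
  ψ₂ = 0.550: g = -0.2234, g' = -0.750 → ψ₂ = 0.252
  ψ₂ = 0.252: g = -0.0363, g' = -0.561 → ψ₂ = 0.187
Converged at ψ₂ = 0.187.
  methanol: x = 0.337, y = 0.674
  1-propanol: x = 0.262, y = 0.228
  ethylbenzene: x = 0.117, y = 0.029
  p-xylene: x = 0.283, y = 0.068

x_methanol (drum 2) = 0.337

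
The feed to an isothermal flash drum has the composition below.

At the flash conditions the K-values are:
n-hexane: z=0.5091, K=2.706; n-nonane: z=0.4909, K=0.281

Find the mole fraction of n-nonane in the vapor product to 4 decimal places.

y_n-nonane = 0.1977

Material balance + equilibrium reduce to Σ zᵢ(Kᵢ−1)/(1+V/F(Kᵢ−1)) = 0.
g(0) = ΣzᵢKᵢ − 1 = 0.5156 and g(1) = 1 − Σzᵢ/Kᵢ = -0.9351, so a root lies in (0, 1).
Iterate (Newton) starting at V/F = 0.5:
  V/F = 0.5000: g = -0.08235, g' = -1.0501 → V/F = 0.4216
  V/F = 0.4216: g = -0.00129, g' = -1.0239 → V/F = 0.4203
Converged at V/F = 0.4203.
Compositions from xᵢ = zᵢ/(1+V/F(Kᵢ−1)), yᵢ = Kᵢxᵢ:
  n-hexane: x = 0.2965, y = 0.8023
  n-nonane: x = 0.7035, y = 0.1977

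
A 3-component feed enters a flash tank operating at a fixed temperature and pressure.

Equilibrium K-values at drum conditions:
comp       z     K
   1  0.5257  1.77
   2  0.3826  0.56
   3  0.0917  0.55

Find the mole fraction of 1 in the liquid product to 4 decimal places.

x_1 = 0.3647

Material balance + equilibrium reduce to Σ zᵢ(Kᵢ−1)/(1+V/F(Kᵢ−1)) = 0.
g(0) = ΣzᵢKᵢ − 1 = 0.1952 and g(1) = 1 − Σzᵢ/Kᵢ = -0.1469, so a root lies in (0, 1).
Newton–Raphson from V/F = 0.66:
  V/F = 0.6600: g = -0.02754, g' = -0.3217 → V/F = 0.5744
  V/F = 0.5744: g = -0.00027, g' = -0.3163 → V/F = 0.5735
Converged at V/F = 0.5735.
Compositions from xᵢ = zᵢ/(1+V/F(Kᵢ−1)), yᵢ = Kᵢxᵢ:
  1: x = 0.3647, y = 0.6454
  2: x = 0.5117, y = 0.2866
  3: x = 0.1236, y = 0.0680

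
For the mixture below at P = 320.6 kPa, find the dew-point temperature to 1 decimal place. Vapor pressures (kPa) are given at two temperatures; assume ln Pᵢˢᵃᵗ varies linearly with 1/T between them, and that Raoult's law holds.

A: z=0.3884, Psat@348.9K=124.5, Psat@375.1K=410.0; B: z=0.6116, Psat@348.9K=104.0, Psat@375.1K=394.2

Dew-point temperature: Σzᵢ·P/Pᵢˢᵃᵗ(T) = 1. Interpolate ln Pᵢˢᵃᵗ = aᵢ + bᵢ/T.
  T = 348.9 K: ΣzᵢP/Pᵢˢᵃᵗ = 2.8855
  T = 375.1 K: ΣzᵢP/Pᵢˢᵃᵗ = 0.8011
  T = 362.0 K: ΣzᵢP/Pᵢˢᵃᵗ = 1.4847
  T = 368.6 K: ΣzᵢP/Pᵢˢᵃᵗ = 1.0820
  T = 371.9 K: ΣzᵢP/Pᵢˢᵃᵗ = 0.9276
  T = 370.2 K: ΣzᵢP/Pᵢˢᵃᵗ = 1.0038
Interpolating between 370.2 K and 371.9 K gives T ≈ 370.3 K.

T = 370.3 K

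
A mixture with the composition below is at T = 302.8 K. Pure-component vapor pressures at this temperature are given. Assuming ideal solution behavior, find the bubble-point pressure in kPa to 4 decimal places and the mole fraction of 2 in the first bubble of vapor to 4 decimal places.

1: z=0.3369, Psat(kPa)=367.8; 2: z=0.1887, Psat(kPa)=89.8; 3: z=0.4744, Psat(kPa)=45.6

At the bubble point ψ → 0, so ΣzᵢKᵢ = 1 with Kᵢ = Pᵢˢᵃᵗ/P ⇒ P = ΣzᵢPᵢˢᵃᵗ.
P = 0.3369·367.8 + 0.1887·89.8 + 0.4744·45.6 = 162.4897 kPa
yᵢ = zᵢPᵢˢᵃᵗ/P ⇒ y_2 = 0.1887·89.8/162.4897 = 0.1043

Pbub = 162.4897 kPa, y_2 = 0.1043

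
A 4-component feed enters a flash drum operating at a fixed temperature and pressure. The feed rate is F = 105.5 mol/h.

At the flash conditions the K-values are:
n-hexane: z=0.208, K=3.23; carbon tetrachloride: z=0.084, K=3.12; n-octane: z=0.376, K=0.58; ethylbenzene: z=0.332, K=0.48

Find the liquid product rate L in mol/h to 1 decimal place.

Let ψ = V/F and solve Σ zᵢ(Kᵢ−1)/(1+ψ(Kᵢ−1)) = 0.
g(0) = ΣzᵢKᵢ − 1 = 0.311 and g(1) = 1 − Σzᵢ/Kᵢ = -0.431, so a root lies in (0, 1).
Newton–Raphson from ψ = 0.35:
  ψ = 0.350: g = -0.0334, g' = -0.676 → ψ = 0.301
  ψ = 0.301: g = 0.0012, g' = -0.725 → ψ = 0.302
Converged at ψ = 0.302.
Then V = ψ·F = 0.3021·105.5 = 31.9 mol/h and L = F − V = 73.6 mol/h.

L = 73.6 mol/h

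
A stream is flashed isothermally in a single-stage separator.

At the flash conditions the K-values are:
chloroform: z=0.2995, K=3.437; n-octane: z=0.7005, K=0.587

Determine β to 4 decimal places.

β = 0.4377

Let β = V/F and solve Σ zᵢ(Kᵢ−1)/(1+β(Kᵢ−1)) = 0.
Check two-phase: ΣzᵢKᵢ = 1.4406 > 1 and Σzᵢ/Kᵢ = 1.2805 > 1, so g(0) = 0.4406 > 0 and g(1) = -0.2805 < 0.
Newton–Raphson from β = 0.41:
  β = 0.4100: g = 0.01681, g' = -0.6182 → β = 0.4372
  β = 0.4372: g = 0.00032, g' = -0.5949 → β = 0.4377
Converged at β = 0.4377.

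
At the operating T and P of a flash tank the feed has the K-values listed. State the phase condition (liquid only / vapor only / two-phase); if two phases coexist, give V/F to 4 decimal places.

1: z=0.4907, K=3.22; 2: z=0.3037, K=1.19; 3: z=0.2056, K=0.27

two-phase, V/F = 0.8787

ΣzᵢKᵢ = 1.9970; Σzᵢ/Kᵢ = 1.1691.
Both exceed 1, so a two-phase solution exists.
Rachford–Rice: g(ψ) = Σ zᵢ(Kᵢ−1)/(1+ψ(Kᵢ−1)) = 0.
Newton iteration, ψ⁰ = 0.65:
  ψ = 0.6500: g = 0.21166, g' = -0.8106 → ψ = 0.9111
  ψ = 0.9111: g = -0.03857, g' = -1.2495 → ψ = 0.8802
  ψ = 0.8802: g = -0.00171, g' = -1.1428 → ψ = 0.8787
Converged at ψ = 0.8787.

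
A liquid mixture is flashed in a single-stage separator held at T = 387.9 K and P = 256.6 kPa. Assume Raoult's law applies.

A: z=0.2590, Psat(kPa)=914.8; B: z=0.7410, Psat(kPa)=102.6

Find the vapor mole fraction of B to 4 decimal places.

y_B = 0.3240

Raoult's law: Kᵢ = Pᵢˢᵃᵗ/P = Pᵢˢᵃᵗ/256.6.
  K_A = 914.8/256.6 = 3.565082, K_B = 102.6/256.6 = 0.399844
Newton iteration, β⁰ = 0.34:
  β = 0.3400: g = -0.20386, g' = -0.9075 → β = 0.1154
  β = 0.1154: g = 0.03486, g' = -1.3228 → β = 0.1417
  β = 0.1417: g = 0.00119, g' = -1.2354 → β = 0.1427
Converged at β = 0.1427.
Compositions from xᵢ = zᵢ/(1+β(Kᵢ−1)), yᵢ = Kᵢxᵢ:
  A: x = 0.1896, y = 0.6760
  B: x = 0.8104, y = 0.3240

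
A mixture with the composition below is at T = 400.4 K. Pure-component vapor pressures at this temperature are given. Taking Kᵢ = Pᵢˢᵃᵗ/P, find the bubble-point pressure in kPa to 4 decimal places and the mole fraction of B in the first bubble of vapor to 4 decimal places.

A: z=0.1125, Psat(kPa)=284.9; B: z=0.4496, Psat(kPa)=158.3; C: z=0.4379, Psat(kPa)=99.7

At the bubble point ψ → 0, so ΣzᵢKᵢ = 1 with Kᵢ = Pᵢˢᵃᵗ/P ⇒ P = ΣzᵢPᵢˢᵃᵗ.
P = 0.1125·284.9 + 0.4496·158.3 + 0.4379·99.7 = 146.8816 kPa
yᵢ = zᵢPᵢˢᵃᵗ/P ⇒ y_B = 0.4496·158.3/146.8816 = 0.4846

Pbub = 146.8816 kPa, y_B = 0.4846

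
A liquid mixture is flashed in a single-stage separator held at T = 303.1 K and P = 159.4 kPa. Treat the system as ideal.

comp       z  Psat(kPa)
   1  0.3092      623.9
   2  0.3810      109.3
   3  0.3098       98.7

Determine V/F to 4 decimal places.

V/F = 0.6590

Raoult's law: Kᵢ = Pᵢˢᵃᵗ/P = Pᵢˢᵃᵗ/159.4.
  K_1 = 623.9/159.4 = 3.914053, K_2 = 109.3/159.4 = 0.685696, K_3 = 98.7/159.4 = 0.619197
Newton iteration, V/F⁰ = 0.5:
  V/F = 0.5000: g = 0.07892, g' = -0.5564 → V/F = 0.6418
  V/F = 0.6418: g = 0.00777, g' = -0.4564 → V/F = 0.6588
  V/F = 0.6588: g = 0.00007, g' = -0.4479 → V/F = 0.6590
Converged at V/F = 0.6590.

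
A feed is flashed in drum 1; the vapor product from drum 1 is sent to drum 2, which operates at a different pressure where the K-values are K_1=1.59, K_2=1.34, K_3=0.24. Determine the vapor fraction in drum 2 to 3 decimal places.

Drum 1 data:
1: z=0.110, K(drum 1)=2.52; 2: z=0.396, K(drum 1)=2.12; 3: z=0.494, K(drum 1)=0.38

Drum 1:
Let ψ₁ = V/F and solve Σ zᵢ(Kᵢ−1)/(1+ψ₁(Kᵢ−1)) = 0.
Feasibility: ΣzᵢKᵢ = 1.304, Σzᵢ/Kᵢ = 1.530 — both > 1, two phases present.
Newton iteration, ψ₁⁰ = 0.5:
  ψ₁ = 0.500: g = -0.0646, g' = -0.685 → ψ₁ = 0.406
  ψ₁ = 0.406: g = -0.0009, g' = -0.671 → ψ₁ = 0.404
Converged at ψ₁ = 0.404.
Drum-1 compositions:
  1: x = 0.068, y = 0.172
  2: x = 0.273, y = 0.578
  3: x = 0.659, y = 0.251
Drum-2 feed = drum-1 vapor: z₂ = (0.1717, 0.5778, 0.2505).
Drum 2:
Let ψ₂ = V/F and solve Σ zᵢ(Kᵢ−1)/(1+ψ₂(Kᵢ−1)) = 0.
Check two-phase: ΣzᵢKᵢ = 1.107 > 1 and Σzᵢ/Kᵢ = 1.583 > 1, so g(0) = 0.107 > 0 and g(1) = -0.583 < 0.
Iterate (Newton) starting at ψ₂ = 0.5:
  ψ₂ = 0.500: g = -0.0610, g' = -0.461 → ψ₂ = 0.368
  ψ₂ = 0.368: g = -0.0064, g' = -0.372 → ψ₂ = 0.350
Converged at ψ₂ = 0.350.
  1: x = 0.142, y = 0.226
  2: x = 0.516, y = 0.692
  3: x = 0.341, y = 0.082

V/F (drum 2) = 0.350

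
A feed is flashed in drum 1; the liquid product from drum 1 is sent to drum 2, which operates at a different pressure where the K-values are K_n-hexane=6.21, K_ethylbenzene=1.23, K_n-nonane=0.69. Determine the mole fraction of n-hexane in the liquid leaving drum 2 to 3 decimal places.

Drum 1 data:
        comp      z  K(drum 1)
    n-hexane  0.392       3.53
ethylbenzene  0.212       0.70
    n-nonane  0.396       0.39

Drum 1:
Iterate (Newton) starting at ψ₁ = 0.5:
  ψ₁ = 0.500: g = 0.0155, g' = -0.821 → ψ₁ = 0.519
Converged at ψ₁ = 0.519.
Drum-1 compositions:
  n-hexane: x = 0.169, y = 0.598
  ethylbenzene: x = 0.251, y = 0.176
  n-nonane: x = 0.579, y = 0.226
Drum-2 feed = drum-1 liquid: z₂ = (0.1695, 0.2511, 0.5794).
Drum 2:
Rachford–Rice: g(ψ₂) = Σ zᵢ(Kᵢ−1)/(1+ψ₂(Kᵢ−1)) = 0.
g(0) = ΣzᵢKᵢ − 1 = 0.761 and g(1) = 1 − Σzᵢ/Kᵢ = -0.071, so a root lies in (0, 1).
Newton iteration, ψ₂⁰ = 0.5:
  ψ₂ = 0.500: g = 0.0842, g' = -0.443 → ψ₂ = 0.690
  ψ₂ = 0.690: g = 0.0135, g' = -0.318 → ψ₂ = 0.732
  ψ₂ = 0.732: g = 0.0004, g' = -0.301 → ψ₂ = 0.734
Converged at ψ₂ = 0.734.
  n-hexane: x = 0.035, y = 0.218
  ethylbenzene: x = 0.215, y = 0.264
  n-nonane: x = 0.750, y = 0.518

x_n-hexane (drum 2) = 0.035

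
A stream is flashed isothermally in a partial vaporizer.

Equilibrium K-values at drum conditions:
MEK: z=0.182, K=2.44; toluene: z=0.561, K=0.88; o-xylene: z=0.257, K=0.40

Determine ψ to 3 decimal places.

Rachford–Rice: g(ψ) = Σ zᵢ(Kᵢ−1)/(1+ψ(Kᵢ−1)) = 0.
Feasibility: ΣzᵢKᵢ = 1.041, Σzᵢ/Kᵢ = 1.355 — both > 1, two phases present.
Newton–Raphson from ψ = 0.5:
  ψ = 0.500: g = -0.1395, g' = -0.326 → ψ = 0.071
  ψ = 0.071: g = 0.0087, g' = -0.420 → ψ = 0.092
Converged at ψ = 0.092.

ψ = 0.092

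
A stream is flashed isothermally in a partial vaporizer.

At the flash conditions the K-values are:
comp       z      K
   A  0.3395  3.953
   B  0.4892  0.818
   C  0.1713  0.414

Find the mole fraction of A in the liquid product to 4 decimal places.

Newton iteration, ψ⁰ = 0.44:
  ψ = 0.4400: g = 0.20398, g' = -0.6859 → ψ = 0.7374
  ψ = 0.7374: g = 0.03592, g' = -0.4972 → ψ = 0.8096
  ψ = 0.8096: g = 0.00025, g' = -0.4927 → ψ = 0.8101
Converged at ψ = 0.8101.
Compositions from xᵢ = zᵢ/(1+ψ(Kᵢ−1)), yᵢ = Kᵢxᵢ:
  A: x = 0.1001, y = 0.3956
  B: x = 0.5738, y = 0.4694
  C: x = 0.3261, y = 0.1350

x_A = 0.1001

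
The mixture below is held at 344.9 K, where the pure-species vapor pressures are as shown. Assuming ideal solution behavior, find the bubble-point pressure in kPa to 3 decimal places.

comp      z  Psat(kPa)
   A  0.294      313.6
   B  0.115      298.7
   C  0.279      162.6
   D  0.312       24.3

At the bubble point ψ → 0, so ΣzᵢKᵢ = 1 with Kᵢ = Pᵢˢᵃᵗ/P ⇒ P = ΣzᵢPᵢˢᵃᵗ.
P = 0.294·313.6 + 0.115·298.7 + 0.279·162.6 + 0.312·24.3 = 179.496 kPa

Pbub = 179.496 kPa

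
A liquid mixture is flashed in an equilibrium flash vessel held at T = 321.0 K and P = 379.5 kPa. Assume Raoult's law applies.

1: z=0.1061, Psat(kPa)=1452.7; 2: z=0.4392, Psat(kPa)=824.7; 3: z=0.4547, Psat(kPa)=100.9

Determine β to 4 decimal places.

Raoult's law: Kᵢ = Pᵢˢᵃᵗ/P = Pᵢˢᵃᵗ/379.5.
  K_1 = 1452.7/379.5 = 3.827931, K_2 = 824.7/379.5 = 2.173123, K_3 = 100.9/379.5 = 0.265876
Let β = V/F and solve Σ zᵢ(Kᵢ−1)/(1+β(Kᵢ−1)) = 0.
g(0) = ΣzᵢKᵢ − 1 = 0.4815 and g(1) = 1 − Σzᵢ/Kᵢ = -0.9400, so a root lies in (0, 1).
Newton–Raphson from β = 0.5:
  β = 0.5000: g = -0.07835, g' = -0.9974 → β = 0.4215
  β = 0.4215: g = -0.00169, g' = -0.9611 → β = 0.4197
Converged at β = 0.4197.

β = 0.4197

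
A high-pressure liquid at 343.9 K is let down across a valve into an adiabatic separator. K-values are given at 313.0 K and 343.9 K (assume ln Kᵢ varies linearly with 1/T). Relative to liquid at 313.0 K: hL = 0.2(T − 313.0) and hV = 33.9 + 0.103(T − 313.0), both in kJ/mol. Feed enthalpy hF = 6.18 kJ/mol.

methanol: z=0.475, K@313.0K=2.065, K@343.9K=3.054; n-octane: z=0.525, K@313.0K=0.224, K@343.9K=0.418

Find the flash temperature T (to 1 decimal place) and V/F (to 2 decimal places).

T = 315.9 K, V/F = 0.17

Adiabatic flash: solve Rachford–Rice at each trial T, then check hF = ψ·hV(T) + (1−ψ)·hL(T).
  T = 313.0 K: K = (2.065, 0.224), RR gives ψ = 0.119, H_out = 4.039 kJ/mol
  T = 343.9 K: K = (3.054, 0.418), RR gives ψ = 0.561, H_out = 23.503 kJ/mol
  T = 328.4 K: K = (2.533, 0.310), RR gives ψ = 0.346, H_out = 14.296 kJ/mol
  T = 320.7 K: K = (2.293, 0.265), RR gives ψ = 0.240, H_out = 9.490 kJ/mol
  T = 316.9 K: K = (2.179, 0.244), RR gives ψ = 0.183, H_out = 6.911 kJ/mol
  T = 314.9 K: K = (2.120, 0.234), RR gives ψ = 0.151, H_out = 5.471 kJ/mol
Linear interpolation between T = 314.9 (H_out = 5.471) and T = 316.9 (H_out = 6.911) on hF = 6.18 gives T ≈ 315.9 K, at which ψ = 0.17.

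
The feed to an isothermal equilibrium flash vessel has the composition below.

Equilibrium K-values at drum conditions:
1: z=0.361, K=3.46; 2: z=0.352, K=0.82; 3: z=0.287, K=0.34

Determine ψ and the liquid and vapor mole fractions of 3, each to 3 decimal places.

Let ψ = V/F and solve Σ zᵢ(Kᵢ−1)/(1+ψ(Kᵢ−1)) = 0.
Feasibility: ΣzᵢKᵢ = 1.635, Σzᵢ/Kᵢ = 1.378 — both > 1, two phases present.
Newton iteration, ψ⁰ = 0.42:
  ψ = 0.420: g = 0.1062, g' = -0.781 → ψ = 0.556
  ψ = 0.556: g = 0.0055, g' = -0.716 → ψ = 0.564
Converged at ψ = 0.564.
Compositions from xᵢ = zᵢ/(1+ψ(Kᵢ−1)), yᵢ = Kᵢxᵢ:
  1: x = 0.151, y = 0.523
  2: x = 0.392, y = 0.321
  3: x = 0.457, y = 0.155

ψ = 0.564, x_3 = 0.457, y_3 = 0.155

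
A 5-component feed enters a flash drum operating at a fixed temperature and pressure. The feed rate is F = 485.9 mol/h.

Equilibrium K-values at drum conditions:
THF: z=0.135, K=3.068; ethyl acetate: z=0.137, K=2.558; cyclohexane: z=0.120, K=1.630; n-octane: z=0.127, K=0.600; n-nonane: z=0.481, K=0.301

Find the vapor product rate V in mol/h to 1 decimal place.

Material balance + equilibrium reduce to Σ zᵢ(Kᵢ−1)/(1+β(Kᵢ−1)) = 0.
Feasibility: ΣzᵢKᵢ = 1.181, Σzᵢ/Kᵢ = 1.981 — both > 1, two phases present.
Newton iteration, β⁰ = 0.64:
  β = 0.640: g = -0.3958, g' = -1.021 → β = 0.252
  β = 0.252: g = -0.0628, g' = -0.828 → β = 0.176
  β = 0.176: g = 0.0018, g' = -0.882 → β = 0.179
Converged at β = 0.179.
Then V = β·F = 0.1785·485.9 = 86.7 mol/h and L = F − V = 399.2 mol/h.

V = 86.7 mol/h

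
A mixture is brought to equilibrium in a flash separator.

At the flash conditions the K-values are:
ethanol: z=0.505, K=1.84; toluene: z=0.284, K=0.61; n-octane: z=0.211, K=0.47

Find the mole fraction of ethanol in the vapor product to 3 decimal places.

y_ethanol = 0.645

Let ψ = V/F and solve Σ zᵢ(Kᵢ−1)/(1+ψ(Kᵢ−1)) = 0.
Check two-phase: ΣzᵢKᵢ = 1.202 > 1 and Σzᵢ/Kᵢ = 1.189 > 1, so g(0) = 0.202 > 0 and g(1) = -0.189 < 0.
Newton iteration, ψ⁰ = 0.49:
  ψ = 0.490: g = 0.0125, g' = -0.353 → ψ = 0.525
Converged at ψ = 0.525.
Compositions from xᵢ = zᵢ/(1+ψ(Kᵢ−1)), yᵢ = Kᵢxᵢ:
  ethanol: x = 0.350, y = 0.645
  toluene: x = 0.357, y = 0.218
  n-octane: x = 0.292, y = 0.137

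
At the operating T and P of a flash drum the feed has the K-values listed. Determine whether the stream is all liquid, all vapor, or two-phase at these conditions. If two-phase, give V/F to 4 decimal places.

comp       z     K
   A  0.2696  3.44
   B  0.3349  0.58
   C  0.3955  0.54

two-phase, V/F = 0.3109

ΣzᵢKᵢ = 1.3352; Σzᵢ/Kᵢ = 1.3882.
Both exceed 1, so a two-phase solution exists.
Let ψ = V/F and solve Σ zᵢ(Kᵢ−1)/(1+ψ(Kᵢ−1)) = 0.
Newton–Raphson from ψ = 0.3:
  ψ = 0.3000: g = 0.00781, g' = -0.7250 → ψ = 0.3108
  ψ = 0.3108: g = 0.00007, g' = -0.7113 → ψ = 0.3109
Converged at ψ = 0.3109.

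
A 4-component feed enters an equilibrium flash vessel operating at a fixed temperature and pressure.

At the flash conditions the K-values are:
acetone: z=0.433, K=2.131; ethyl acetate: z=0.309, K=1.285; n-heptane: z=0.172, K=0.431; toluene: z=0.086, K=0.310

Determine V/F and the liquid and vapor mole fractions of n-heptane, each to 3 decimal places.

V/F = 0.829, x_n-heptane = 0.326, y_n-heptane = 0.140

Rachford–Rice: g(V/F) = Σ zᵢ(Kᵢ−1)/(1+V/F(Kᵢ−1)) = 0.
Feasibility: ΣzᵢKᵢ = 1.421, Σzᵢ/Kᵢ = 1.120 — both > 1, two phases present.
Iterate (Newton) starting at V/F = 0.53:
  V/F = 0.530: g = 0.1490, g' = -0.451 → V/F = 0.860
  V/F = 0.860: g = -0.0187, g' = -0.620 → V/F = 0.830
  V/F = 0.830: g = -0.0005, g' = -0.588 → V/F = 0.829
Converged at V/F = 0.829.
Compositions from xᵢ = zᵢ/(1+V/F(Kᵢ−1)), yᵢ = Kᵢxᵢ:
  acetone: x = 0.223, y = 0.476
  ethyl acetate: x = 0.250, y = 0.321
  n-heptane: x = 0.326, y = 0.140
  toluene: x = 0.201, y = 0.062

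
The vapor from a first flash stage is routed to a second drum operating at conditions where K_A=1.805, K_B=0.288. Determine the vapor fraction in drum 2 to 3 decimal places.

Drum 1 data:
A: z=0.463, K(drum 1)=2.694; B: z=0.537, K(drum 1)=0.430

V/F (drum 2) = 0.553

Drum 1:
Let ψ₁ = V/F and solve Σ zᵢ(Kᵢ−1)/(1+ψ₁(Kᵢ−1)) = 0.
Feasibility: ΣzᵢKᵢ = 1.478, Σzᵢ/Kᵢ = 1.421 — both > 1, two phases present.
Binary case is linear: z₁(K₁−1)(1+ψ₁(K₂−1)) + z₂(K₂−1)(1+ψ₁(K₁−1)) = 0
⇒ ψ₁ = [z₁(K₁−1)+z₂(K₂−1)] / [−(K₁−1)(K₂−1)] = 0.4782/0.9656 = 0.495
Drum-1 compositions:
  A: x = 0.252, y = 0.678
  B: x = 0.748, y = 0.322
Drum-2 feed = drum-1 vapor: z₂ = (0.6783, 0.3217).
Drum 2:
Rachford–Rice: g(ψ₂) = Σ zᵢ(Kᵢ−1)/(1+ψ₂(Kᵢ−1)) = 0.
Feasibility: ΣzᵢKᵢ = 1.317, Σzᵢ/Kᵢ = 1.493 — both > 1, two phases present.
Iterate (Newton) starting at ψ₂ = 0.5:
  ψ₂ = 0.500: g = 0.0336, g' = -0.617 → ψ₂ = 0.554
  ψ₂ = 0.554: g = -0.0010, g' = -0.655 → ψ₂ = 0.553
Converged at ψ₂ = 0.553.
  A: x = 0.469, y = 0.847
  B: x = 0.531, y = 0.153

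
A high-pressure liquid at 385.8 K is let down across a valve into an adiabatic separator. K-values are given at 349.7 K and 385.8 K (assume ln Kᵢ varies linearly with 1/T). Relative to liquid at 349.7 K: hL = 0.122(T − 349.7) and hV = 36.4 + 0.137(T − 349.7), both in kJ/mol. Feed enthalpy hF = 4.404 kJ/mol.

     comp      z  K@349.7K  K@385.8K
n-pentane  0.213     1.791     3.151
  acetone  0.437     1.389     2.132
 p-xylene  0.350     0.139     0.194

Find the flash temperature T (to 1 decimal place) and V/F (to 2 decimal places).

T = 351.0 K, V/F = 0.12

Adiabatic flash: solve Rachford–Rice at each trial T, then check hF = ψ·hV(T) + (1−ψ)·hL(T).
  T = 349.7 K: K = (1.791, 1.389, 0.139), RR gives ψ = 0.079, H_out = 2.887 kJ/mol
  T = 385.8 K: K = (3.151, 2.132, 0.194), RR gives ψ = 0.557, H_out = 24.977 kJ/mol
  T = 367.8 K: K = (2.411, 1.740, 0.166), RR gives ψ = 0.404, H_out = 17.017 kJ/mol
  T = 358.8 K: K = (2.087, 1.560, 0.152), RR gives ψ = 0.280, H_out = 11.340 kJ/mol
  T = 354.2 K: K = (1.934, 1.472, 0.145), RR gives ψ = 0.192, H_out = 7.554 kJ/mol
  T = 351.9 K: K = (1.860, 1.429, 0.142), RR gives ψ = 0.139, H_out = 5.316 kJ/mol
  T = 350.8 K: K = (1.825, 1.409, 0.141), RR gives ψ = 0.110, H_out = 4.141 kJ/mol
Linear interpolation between T = 350.8 (H_out = 4.141) and T = 351.9 (H_out = 5.316) on hF = 4.404 gives T ≈ 351.0 K, at which ψ = 0.12.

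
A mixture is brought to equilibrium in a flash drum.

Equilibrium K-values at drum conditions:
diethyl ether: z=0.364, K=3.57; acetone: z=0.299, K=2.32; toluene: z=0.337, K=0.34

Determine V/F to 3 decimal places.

V/F = 0.825

Material balance + equilibrium reduce to Σ zᵢ(Kᵢ−1)/(1+V/F(Kᵢ−1)) = 0.
Feasibility: ΣzᵢKᵢ = 2.108, Σzᵢ/Kᵢ = 1.222 — both > 1, two phases present.
Newton iteration, V/F⁰ = 0.54:
  V/F = 0.540: g = 0.2766, g' = -0.954 → V/F = 0.830
  V/F = 0.830: g = -0.0050, g' = -1.082 → V/F = 0.825
Converged at V/F = 0.825.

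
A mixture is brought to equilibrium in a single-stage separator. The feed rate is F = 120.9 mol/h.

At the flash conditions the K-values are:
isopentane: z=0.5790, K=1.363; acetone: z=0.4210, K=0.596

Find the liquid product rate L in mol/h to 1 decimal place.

Material balance + equilibrium reduce to Σ zᵢ(Kᵢ−1)/(1+ψ(Kᵢ−1)) = 0.
g(0) = ΣzᵢKᵢ − 1 = 0.0401 and g(1) = 1 − Σzᵢ/Kᵢ = -0.1312, so a root lies in (0, 1).
Binary case is linear: z₁(K₁−1)(1+ψ(K₂−1)) + z₂(K₂−1)(1+ψ(K₁−1)) = 0
⇒ ψ = [z₁(K₁−1)+z₂(K₂−1)] / [−(K₁−1)(K₂−1)] = 0.04009/0.14665 = 0.2734
Then V = ψ·F = 0.2734·120.9 = 33.1 mol/h and L = F − V = 87.8 mol/h.

L = 87.8 mol/h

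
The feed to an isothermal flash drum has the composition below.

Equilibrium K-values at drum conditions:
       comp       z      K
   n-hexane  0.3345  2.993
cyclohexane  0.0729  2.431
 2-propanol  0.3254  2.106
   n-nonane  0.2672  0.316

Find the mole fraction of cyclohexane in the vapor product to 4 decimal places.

y_cyclohexane = 0.0779

Material balance + equilibrium reduce to Σ zᵢ(Kᵢ−1)/(1+ψ(Kᵢ−1)) = 0.
Check two-phase: ΣzᵢKᵢ = 1.9481 > 1 and Σzᵢ/Kᵢ = 1.1418 > 1, so g(0) = 0.9481 > 0 and g(1) = -0.1418 < 0.
Newton iteration, ψ⁰ = 0.5:
  ψ = 0.5000: g = 0.34871, g' = -0.8378 → ψ = 0.9162
  ψ = 0.9162: g = -0.02977, g' = -1.1895 → ψ = 0.8912
  ψ = 0.8912: g = -0.00086, g' = -1.1223 → ψ = 0.8904
Converged at ψ = 0.8904.
Compositions from xᵢ = zᵢ/(1+ψ(Kᵢ−1)), yᵢ = Kᵢxᵢ:
  n-hexane: x = 0.1206, y = 0.3608
  cyclohexane: x = 0.0321, y = 0.0779
  2-propanol: x = 0.1639, y = 0.3453
  n-nonane: x = 0.6834, y = 0.2160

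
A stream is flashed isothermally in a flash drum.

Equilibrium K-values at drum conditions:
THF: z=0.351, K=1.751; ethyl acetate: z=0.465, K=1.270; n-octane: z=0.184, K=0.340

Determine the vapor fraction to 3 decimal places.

ψ = 0.823

Iterate (Newton) starting at ψ = 0.5:
  ψ = 0.500: g = 0.1210, g' = -0.309 → ψ = 0.891
  ψ = 0.891: g = -0.0357, g' = -0.565 → ψ = 0.828
  ψ = 0.828: g = -0.0026, g' = -0.487 → ψ = 0.823
Converged at ψ = 0.823.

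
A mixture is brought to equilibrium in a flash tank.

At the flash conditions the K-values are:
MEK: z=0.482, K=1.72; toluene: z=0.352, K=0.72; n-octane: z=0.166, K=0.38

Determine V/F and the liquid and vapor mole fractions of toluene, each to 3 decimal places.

V/F = 0.472, x_toluene = 0.406, y_toluene = 0.292

Newton–Raphson from V/F = 0.5:
  V/F = 0.500: g = -0.0086, g' = -0.306 → V/F = 0.472
Converged at V/F = 0.472.
Compositions from xᵢ = zᵢ/(1+V/F(Kᵢ−1)), yᵢ = Kᵢxᵢ:
  MEK: x = 0.360, y = 0.619
  toluene: x = 0.406, y = 0.292
  n-octane: x = 0.235, y = 0.089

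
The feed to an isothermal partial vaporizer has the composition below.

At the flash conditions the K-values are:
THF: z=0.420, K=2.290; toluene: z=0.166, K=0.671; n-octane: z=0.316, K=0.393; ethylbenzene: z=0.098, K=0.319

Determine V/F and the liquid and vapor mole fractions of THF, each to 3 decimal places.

V/F = 0.319, x_THF = 0.298, y_THF = 0.682

Rachford–Rice: g(V/F) = Σ zᵢ(Kᵢ−1)/(1+V/F(Kᵢ−1)) = 0.
Feasibility: ΣzᵢKᵢ = 1.229, Σzᵢ/Kᵢ = 1.542 — both > 1, two phases present.
Newton iteration, V/F⁰ = 0.5:
  V/F = 0.500: g = -0.1126, g' = -0.629 → V/F = 0.321
  V/F = 0.321: g = -0.0015, g' = -0.626 → V/F = 0.319
Converged at V/F = 0.319.
Compositions from xᵢ = zᵢ/(1+V/F(Kᵢ−1)), yᵢ = Kᵢxᵢ:
  THF: x = 0.298, y = 0.682
  toluene: x = 0.185, y = 0.124
  n-octane: x = 0.392, y = 0.154
  ethylbenzene: x = 0.125, y = 0.040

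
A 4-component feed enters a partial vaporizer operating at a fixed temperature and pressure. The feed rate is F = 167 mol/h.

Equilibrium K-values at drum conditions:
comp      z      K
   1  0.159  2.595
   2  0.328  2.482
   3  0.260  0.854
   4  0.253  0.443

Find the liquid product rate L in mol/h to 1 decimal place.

Rachford–Rice: g(ψ) = Σ zᵢ(Kᵢ−1)/(1+ψ(Kᵢ−1)) = 0.
Check two-phase: ΣzᵢKᵢ = 1.561 > 1 and Σzᵢ/Kᵢ = 1.069 > 1, so g(0) = 0.561 > 0 and g(1) = -0.069 < 0.
Newton–Raphson from ψ = 0.5:
  ψ = 0.500: g = 0.1840, g' = -0.520 → ψ = 0.854
  ψ = 0.854: g = 0.0099, g' = -0.506 → ψ = 0.873
Converged at ψ = 0.873.
Then V = ψ·F = 0.8732·167 = 145.8 mol/h and L = F − V = 21.2 mol/h.

L = 21.2 mol/h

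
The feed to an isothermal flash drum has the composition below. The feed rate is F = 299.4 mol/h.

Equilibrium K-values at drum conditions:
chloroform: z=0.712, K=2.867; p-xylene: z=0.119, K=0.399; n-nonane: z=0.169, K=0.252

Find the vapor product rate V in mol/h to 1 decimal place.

Material balance + equilibrium reduce to Σ zᵢ(Kᵢ−1)/(1+β(Kᵢ−1)) = 0.
Feasibility: ΣzᵢKᵢ = 2.131, Σzᵢ/Kᵢ = 1.217 — both > 1, two phases present.
Newton iteration, β⁰ = 0.5:
  β = 0.500: g = 0.3833, g' = -0.993 → β = 0.886
  β = 0.886: g = -0.0270, g' = -1.380 → β = 0.866
Converged at β = 0.866.
Then V = β·F = 0.8660·299.4 = 259.3 mol/h and L = F − V = 40.1 mol/h.

V = 259.3 mol/h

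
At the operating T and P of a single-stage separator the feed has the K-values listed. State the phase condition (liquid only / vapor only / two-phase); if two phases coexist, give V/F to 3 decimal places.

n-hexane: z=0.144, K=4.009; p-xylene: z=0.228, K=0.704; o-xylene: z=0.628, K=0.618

ΣzᵢKᵢ = 1.126; Σzᵢ/Kᵢ = 1.376.
Both exceed 1, so a two-phase solution exists.
Material balance + equilibrium reduce to Σ zᵢ(Kᵢ−1)/(1+ψ(Kᵢ−1)) = 0.
Newton iteration, ψ⁰ = 0.5:
  ψ = 0.500: g = -0.2027, g' = -0.375 → ψ = 0.000
  ψ = 0.000: g = 0.1259, g' = -1.415 → ψ = 0.089
  ψ = 0.089: g = 0.0242, g' = -0.931 → ψ = 0.115
  ψ = 0.115: g = 0.0012, g' = -0.842 → ψ = 0.116
Converged at ψ = 0.116.

two-phase, V/F = 0.116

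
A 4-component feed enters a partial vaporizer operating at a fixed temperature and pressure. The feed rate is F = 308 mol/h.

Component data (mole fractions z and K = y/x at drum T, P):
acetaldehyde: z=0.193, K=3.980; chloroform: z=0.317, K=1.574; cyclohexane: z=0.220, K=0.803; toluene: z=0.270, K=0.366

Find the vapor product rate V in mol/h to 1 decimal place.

Material balance + equilibrium reduce to Σ zᵢ(Kᵢ−1)/(1+ψ(Kᵢ−1)) = 0.
g(0) = ΣzᵢKᵢ − 1 = 0.543 and g(1) = 1 − Σzᵢ/Kᵢ = -0.262, so a root lies in (0, 1).
Newton–Raphson from ψ = 0.52:
  ψ = 0.520: g = 0.0621, g' = -0.578 → ψ = 0.627
  ψ = 0.627: g = 0.0005, g' = -0.575 → ψ = 0.628
Converged at ψ = 0.628.
Then V = ψ·F = 0.6283·308 = 193.5 mol/h and L = F − V = 114.5 mol/h.

V = 193.5 mol/h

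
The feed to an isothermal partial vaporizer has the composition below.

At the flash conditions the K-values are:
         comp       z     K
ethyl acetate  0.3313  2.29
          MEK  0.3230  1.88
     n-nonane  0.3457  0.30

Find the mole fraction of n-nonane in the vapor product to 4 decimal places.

y_n-nonane = 0.1815

Iterate (Newton) starting at ψ = 0.3:
  ψ = 0.3000: g = 0.22669, g' = -0.7146 → ψ = 0.6172
  ψ = 0.6172: g = -0.00397, g' = -0.8011 → ψ = 0.6123
Converged at ψ = 0.6123.
Compositions from xᵢ = zᵢ/(1+ψ(Kᵢ−1)), yᵢ = Kᵢxᵢ:
  ethyl acetate: x = 0.1851, y = 0.4239
  MEK: x = 0.2099, y = 0.3946
  n-nonane: x = 0.6050, y = 0.1815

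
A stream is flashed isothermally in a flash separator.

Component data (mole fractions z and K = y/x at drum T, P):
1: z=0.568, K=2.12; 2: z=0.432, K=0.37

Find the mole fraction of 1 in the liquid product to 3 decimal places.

x_1 = 0.360

Material balance + equilibrium reduce to Σ zᵢ(Kᵢ−1)/(1+β(Kᵢ−1)) = 0.
Check two-phase: ΣzᵢKᵢ = 1.364 > 1 and Σzᵢ/Kᵢ = 1.435 > 1, so g(0) = 0.364 > 0 and g(1) = -0.435 < 0.
Binary case is linear: z₁(K₁−1)(1+β(K₂−1)) + z₂(K₂−1)(1+β(K₁−1)) = 0
⇒ β = [z₁(K₁−1)+z₂(K₂−1)] / [−(K₁−1)(K₂−1)] = 0.3640/0.7056 = 0.516
Compositions from xᵢ = zᵢ/(1+β(Kᵢ−1)), yᵢ = Kᵢxᵢ:
  1: x = 0.360, y = 0.763
  2: x = 0.640, y = 0.237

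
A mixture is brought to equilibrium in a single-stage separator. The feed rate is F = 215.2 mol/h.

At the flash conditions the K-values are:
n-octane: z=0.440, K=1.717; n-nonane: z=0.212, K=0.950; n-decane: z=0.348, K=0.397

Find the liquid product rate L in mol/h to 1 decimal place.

L = 155.3 mol/h

Let ψ = V/F and solve Σ zᵢ(Kᵢ−1)/(1+ψ(Kᵢ−1)) = 0.
Feasibility: ΣzᵢKᵢ = 1.095, Σzᵢ/Kᵢ = 1.356 — both > 1, two phases present.
Newton iteration, ψ⁰ = 0.5:
  ψ = 0.500: g = -0.0791, g' = -0.382 → ψ = 0.293
  ψ = 0.293: g = -0.0050, g' = -0.342 → ψ = 0.279
Converged at ψ = 0.279.
Then V = ψ·F = 0.2786·215.2 = 59.9 mol/h and L = F − V = 155.3 mol/h.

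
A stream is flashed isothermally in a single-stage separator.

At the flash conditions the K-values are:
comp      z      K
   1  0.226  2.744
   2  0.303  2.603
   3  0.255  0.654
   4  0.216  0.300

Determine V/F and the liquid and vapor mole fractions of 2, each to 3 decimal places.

Iterate (Newton) starting at V/F = 0.5:
  V/F = 0.500: g = 0.1409, g' = -0.731 → V/F = 0.693
  V/F = 0.693: g = -0.0009, g' = -0.767 → V/F = 0.692
Converged at V/F = 0.692.
Compositions from xᵢ = zᵢ/(1+V/F(Kᵢ−1)), yᵢ = Kᵢxᵢ:
  1: x = 0.102, y = 0.281
  2: x = 0.144, y = 0.374
  3: x = 0.335, y = 0.219
  4: x = 0.419, y = 0.126

V/F = 0.692, x_2 = 0.144, y_2 = 0.374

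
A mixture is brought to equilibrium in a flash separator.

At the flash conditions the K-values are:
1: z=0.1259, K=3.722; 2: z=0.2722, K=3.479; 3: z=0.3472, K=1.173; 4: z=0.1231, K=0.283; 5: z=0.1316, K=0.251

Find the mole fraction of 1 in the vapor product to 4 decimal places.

Iterate (Newton) starting at V/F = 0.5:
  V/F = 0.5000: g = 0.20657, g' = -0.8522 → V/F = 0.7424
  V/F = 0.7424: g = -0.00652, g' = -0.9816 → V/F = 0.7358
  V/F = 0.7358: g = -0.00003, g' = -0.9713 → V/F = 0.7357
Converged at V/F = 0.7357.
Compositions from xᵢ = zᵢ/(1+V/F(Kᵢ−1)), yᵢ = Kᵢxᵢ:
  1: x = 0.0419, y = 0.1561
  2: x = 0.0964, y = 0.3353
  3: x = 0.3080, y = 0.3613
  4: x = 0.2605, y = 0.0737
  5: x = 0.2931, y = 0.0736

y_1 = 0.1561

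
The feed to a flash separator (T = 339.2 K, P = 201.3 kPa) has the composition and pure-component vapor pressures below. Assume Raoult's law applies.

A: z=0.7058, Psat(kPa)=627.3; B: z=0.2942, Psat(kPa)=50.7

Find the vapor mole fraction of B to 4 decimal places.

Raoult's law: Kᵢ = Pᵢˢᵃᵗ/P = Pᵢˢᵃᵗ/201.3.
  K_A = 627.3/201.3 = 3.116244, K_B = 50.7/201.3 = 0.251863
Rachford–Rice: g(ψ) = Σ zᵢ(Kᵢ−1)/(1+ψ(Kᵢ−1)) = 0.
g(0) = ΣzᵢKᵢ − 1 = 1.2735 and g(1) = 1 − Σzᵢ/Kᵢ = -0.3946, so a root lies in (0, 1).
Binary case is linear: z₁(K₁−1)(1+ψ(K₂−1)) + z₂(K₂−1)(1+ψ(K₁−1)) = 0
⇒ ψ = [z₁(K₁−1)+z₂(K₂−1)] / [−(K₁−1)(K₂−1)] = 1.27354/1.58324 = 0.8044
Compositions from xᵢ = zᵢ/(1+ψ(Kᵢ−1)), yᵢ = Kᵢxᵢ:
  A: x = 0.2612, y = 0.8139
  B: x = 0.7388, y = 0.1861

y_B = 0.1861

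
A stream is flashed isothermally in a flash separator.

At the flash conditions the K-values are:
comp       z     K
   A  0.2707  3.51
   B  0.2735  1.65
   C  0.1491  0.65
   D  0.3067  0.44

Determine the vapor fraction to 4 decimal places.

Material balance + equilibrium reduce to Σ zᵢ(Kᵢ−1)/(1+ψ(Kᵢ−1)) = 0.
g(0) = ΣzᵢKᵢ − 1 = 0.6333 and g(1) = 1 − Σzᵢ/Kᵢ = -0.1693, so a root lies in (0, 1).
Iterate (Newton) starting at ψ = 0.5:
  ψ = 0.5000: g = 0.13368, g' = -0.6136 → ψ = 0.7179
  ψ = 0.7179: g = 0.00680, g' = -0.5725 → ψ = 0.7298
  ψ = 0.7298: g = -0.00001, g' = -0.5738 → ψ = 0.7297
Converged at ψ = 0.7297.

ψ = 0.7297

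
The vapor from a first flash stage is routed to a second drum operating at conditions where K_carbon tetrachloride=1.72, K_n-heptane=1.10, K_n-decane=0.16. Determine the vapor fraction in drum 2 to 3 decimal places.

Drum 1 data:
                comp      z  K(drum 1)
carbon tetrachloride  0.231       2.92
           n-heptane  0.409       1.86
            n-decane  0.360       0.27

Drum 1:
Newton–Raphson from ψ₁ = 0.51:
  ψ₁ = 0.510: g = 0.0499, g' = -0.850 → ψ₁ = 0.569
  ψ₁ = 0.569: g = -0.0011, g' = -0.892 → ψ₁ = 0.567
Converged at ψ₁ = 0.567.
Drum-1 compositions:
  carbon tetrachloride: x = 0.111, y = 0.323
  n-heptane: x = 0.275, y = 0.511
  n-decane: x = 0.615, y = 0.166
Drum-2 feed = drum-1 vapor: z₂ = (0.3228, 0.5112, 0.1659).
Drum 2:
Newton–Raphson from ψ₂ = 0.5:
  ψ₂ = 0.500: g = -0.0207, g' = -0.443 → ψ₂ = 0.453
  ψ₂ = 0.453: g = -0.0009, g' = -0.405 → ψ₂ = 0.451
Converged at ψ₂ = 0.451.
  carbon tetrachloride: x = 0.244, y = 0.419
  n-heptane: x = 0.489, y = 0.538
  n-decane: x = 0.267, y = 0.043

V/F (drum 2) = 0.451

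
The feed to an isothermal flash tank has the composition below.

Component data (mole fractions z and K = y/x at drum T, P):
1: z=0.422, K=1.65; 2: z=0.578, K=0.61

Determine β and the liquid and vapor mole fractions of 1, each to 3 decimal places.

β = 0.193, x_1 = 0.375, y_1 = 0.619

Material balance + equilibrium reduce to Σ zᵢ(Kᵢ−1)/(1+β(Kᵢ−1)) = 0.
Check two-phase: ΣzᵢKᵢ = 1.049 > 1 and Σzᵢ/Kᵢ = 1.203 > 1, so g(0) = 0.049 > 0 and g(1) = -0.203 < 0.
Newton iteration, β⁰ = 0.5:
  β = 0.500: g = -0.0730, g' = -0.237 → β = 0.192
  β = 0.192: g = 0.0001, g' = -0.244 → β = 0.193
Converged at β = 0.193.
Compositions from xᵢ = zᵢ/(1+β(Kᵢ−1)), yᵢ = Kᵢxᵢ:
  1: x = 0.375, y = 0.619
  2: x = 0.625, y = 0.381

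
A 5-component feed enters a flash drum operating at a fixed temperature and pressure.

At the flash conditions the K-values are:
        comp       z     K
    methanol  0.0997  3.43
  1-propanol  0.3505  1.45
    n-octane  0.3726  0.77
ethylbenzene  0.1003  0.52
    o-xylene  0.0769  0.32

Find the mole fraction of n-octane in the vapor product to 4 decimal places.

y_n-octane = 0.3238

Rachford–Rice: g(V/F) = Σ zᵢ(Kᵢ−1)/(1+V/F(Kᵢ−1)) = 0.
Check two-phase: ΣzᵢKᵢ = 1.2139 > 1 and Σzᵢ/Kᵢ = 1.1879 > 1, so g(0) = 0.2139 > 0 and g(1) = -0.1879 < 0.
Newton iteration, V/F⁰ = 0.5:
  V/F = 0.5000: g = -0.00128, g' = -0.3141 → V/F = 0.4959
Converged at V/F = 0.4959.
Compositions from xᵢ = zᵢ/(1+V/F(Kᵢ−1)), yᵢ = Kᵢxᵢ:
  methanol: x = 0.0452, y = 0.1551
  1-propanol: x = 0.2866, y = 0.4155
  n-octane: x = 0.4206, y = 0.3238
  ethylbenzene: x = 0.1316, y = 0.0685
  o-xylene: x = 0.1160, y = 0.0371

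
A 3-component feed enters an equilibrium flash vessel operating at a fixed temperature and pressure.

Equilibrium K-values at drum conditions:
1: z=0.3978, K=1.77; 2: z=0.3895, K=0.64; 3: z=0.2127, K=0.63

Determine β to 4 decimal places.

β = 0.3122

Newton iteration, β⁰ = 0.5:
  β = 0.5000: g = -0.04640, g' = -0.2419 → β = 0.3081
  β = 0.3081: g = 0.00102, g' = -0.2550 → β = 0.3122
Converged at β = 0.3122.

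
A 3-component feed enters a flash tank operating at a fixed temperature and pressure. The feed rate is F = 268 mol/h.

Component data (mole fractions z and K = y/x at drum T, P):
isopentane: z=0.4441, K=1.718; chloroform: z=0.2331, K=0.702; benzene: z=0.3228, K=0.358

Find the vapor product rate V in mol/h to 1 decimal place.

V = 30.0 mol/h

Newton–Raphson from ψ = 0.5:
  ψ = 0.5000: g = -0.15220, g' = -0.4411 → ψ = 0.1550
  ψ = 0.1550: g = -0.01602, g' = -0.3722 → ψ = 0.1119
Converged at ψ = 0.1119.
Then V = ψ·F = 0.1119·268 = 30.0 mol/h and L = F − V = 238.0 mol/h.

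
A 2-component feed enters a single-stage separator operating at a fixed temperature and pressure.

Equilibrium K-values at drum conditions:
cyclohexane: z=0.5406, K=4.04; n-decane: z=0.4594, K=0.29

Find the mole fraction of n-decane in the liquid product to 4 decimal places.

Material balance + equilibrium reduce to Σ zᵢ(Kᵢ−1)/(1+V/F(Kᵢ−1)) = 0.
Feasibility: ΣzᵢKᵢ = 2.3173, Σzᵢ/Kᵢ = 1.7179 — both > 1, two phases present.
Newton–Raphson from V/F = 0.5:
  V/F = 0.5000: g = 0.14646, g' = -1.3434 → V/F = 0.6090
  V/F = 0.6090: g = 0.00169, g' = -1.3333 → V/F = 0.6103
Converged at V/F = 0.6103.
Compositions from xᵢ = zᵢ/(1+V/F(Kᵢ−1)), yᵢ = Kᵢxᵢ:
  cyclohexane: x = 0.1893, y = 0.7649
  n-decane: x = 0.8107, y = 0.2351

x_n-decane = 0.8107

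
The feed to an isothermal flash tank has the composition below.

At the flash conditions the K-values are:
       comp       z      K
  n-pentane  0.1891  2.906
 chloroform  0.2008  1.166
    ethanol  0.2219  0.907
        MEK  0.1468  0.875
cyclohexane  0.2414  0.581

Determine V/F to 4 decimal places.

Iterate (Newton) starting at V/F = 0.56:
  V/F = 0.5600: g = 0.03118, g' = -0.2425 → V/F = 0.6886
  V/F = 0.6886: g = 0.00149, g' = -0.2216 → V/F = 0.6953
Converged at V/F = 0.6953.

V/F = 0.6953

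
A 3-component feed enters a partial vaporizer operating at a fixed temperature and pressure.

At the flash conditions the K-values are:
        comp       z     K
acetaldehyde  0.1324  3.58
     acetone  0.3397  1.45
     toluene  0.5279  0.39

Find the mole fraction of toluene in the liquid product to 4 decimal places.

Rachford–Rice: g(V/F) = Σ zᵢ(Kᵢ−1)/(1+V/F(Kᵢ−1)) = 0.
Check two-phase: ΣzᵢKᵢ = 1.1724 > 1 and Σzᵢ/Kᵢ = 1.6248 > 1, so g(0) = 0.1724 > 0 and g(1) = -0.6248 < 0.
Newton iteration, V/F⁰ = 0.6:
  V/F = 0.6000: g = -0.25349, g' = -0.6671 → V/F = 0.2200
  V/F = 0.2200: g = -0.01494, g' = -0.6776 → V/F = 0.1980
  V/F = 0.1980: g = 0.00022, g' = -0.6982 → V/F = 0.1983
Converged at V/F = 0.1983.
Compositions from xᵢ = zᵢ/(1+V/F(Kᵢ−1)), yᵢ = Kᵢxᵢ:
  acetaldehyde: x = 0.0876, y = 0.3136
  acetone: x = 0.3119, y = 0.4522
  toluene: x = 0.6005, y = 0.2342

x_toluene = 0.6005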